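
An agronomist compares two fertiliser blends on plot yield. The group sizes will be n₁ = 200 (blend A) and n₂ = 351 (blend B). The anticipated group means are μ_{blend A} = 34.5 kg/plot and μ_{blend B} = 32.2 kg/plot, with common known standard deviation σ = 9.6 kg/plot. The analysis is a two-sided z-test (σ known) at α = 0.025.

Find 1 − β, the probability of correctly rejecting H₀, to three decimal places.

Standardized effect: d = |μ_{blend A} − μ_{blend B}| / σ = |34.5 − 32.2| / 9.6 = 0.2396
Noncentrality parameter: δ = d / √(1/n₁ + 1/n₂) = 0.2396 / √(1/200 + 1/351) = 2.7043
Critical value for a two-sided test at α = 0.025: z_{α/2} = 2.241.
Power = Φ(δ − 2.241) + Φ(−δ − 2.241) = Φ(0.463) + Φ(-4.946) = 0.6783 + 0.0000 = 0.6783.

Power ≈ 0.678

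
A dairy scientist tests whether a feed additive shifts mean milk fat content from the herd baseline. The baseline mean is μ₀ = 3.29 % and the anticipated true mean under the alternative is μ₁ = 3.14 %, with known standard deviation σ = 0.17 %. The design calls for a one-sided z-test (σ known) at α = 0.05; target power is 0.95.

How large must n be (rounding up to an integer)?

n = 14

Standardized effect: d = |μ₁ − μ₀| / σ = |3.14 − 3.29| / 0.17 = 0.8824
Set Φ(δ − 1.645) = 0.95; then δ − 1.645 = Φ⁻¹(0.95) = 1.645, giving δ = 3.290.
δ = d·√n ⇒ n = (δ/d)² = (3.290 / 0.8824)² = 13.90.
Rounding up, n = 14.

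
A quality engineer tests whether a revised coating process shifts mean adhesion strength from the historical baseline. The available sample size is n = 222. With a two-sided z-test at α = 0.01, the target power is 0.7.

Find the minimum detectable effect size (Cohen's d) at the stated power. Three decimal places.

d ≈ 0.208

Required noncentrality: δ = z_{0.005} + z_{0.30} = 2.576 + 0.524 = 3.100.
(The second rejection-region term Φ(−δ − z_{α/2}) is negligible and dropped.)
δ = d·√n ⇒ d = δ/√n = 3.100/√222 = 0.2081.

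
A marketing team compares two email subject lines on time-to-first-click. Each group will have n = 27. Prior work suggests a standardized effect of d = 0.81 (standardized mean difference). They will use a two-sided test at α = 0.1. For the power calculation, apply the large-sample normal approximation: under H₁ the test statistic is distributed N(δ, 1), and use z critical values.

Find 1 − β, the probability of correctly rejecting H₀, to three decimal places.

Noncentrality parameter: δ = d·√(n/2) = 0.81 × √(27/2) = 2.9761
Critical value for a two-sided test at α = 0.1: z_{α/2} = 1.645.
Power = Φ(δ − 1.645) + Φ(−δ − 1.645) = Φ(1.331) + Φ(-4.621) = 0.9085 + 0.0000 = 0.9085.

Power ≈ 0.908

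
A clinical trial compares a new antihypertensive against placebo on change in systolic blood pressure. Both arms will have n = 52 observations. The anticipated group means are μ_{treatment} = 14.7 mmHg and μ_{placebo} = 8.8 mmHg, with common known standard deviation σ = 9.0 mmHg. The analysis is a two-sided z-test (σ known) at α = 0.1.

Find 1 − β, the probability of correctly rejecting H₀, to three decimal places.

Power ≈ 0.955

Standardized effect: d = |μ_{treatment} − μ_{placebo}| / σ = |14.7 − 8.8| / 9.0 = 0.6556
Noncentrality parameter: δ = d·√(n/2) = 0.6556 × √(52/2) = 3.3427
Two-sided α = 0.1 → critical value z_{0.05} = 1.645.
Power = Φ(δ − 1.645) + Φ(−δ − 1.645) = Φ(1.698) + Φ(-4.988) = 0.9552 + 0.0000 = 0.9552.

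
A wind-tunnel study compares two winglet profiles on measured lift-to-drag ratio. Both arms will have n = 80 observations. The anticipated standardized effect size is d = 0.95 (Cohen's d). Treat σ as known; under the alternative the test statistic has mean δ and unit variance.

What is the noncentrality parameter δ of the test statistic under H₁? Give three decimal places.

δ ≈ 6.008

δ = d·√(n/2) = 0.95 × √(80/2) = 6.0083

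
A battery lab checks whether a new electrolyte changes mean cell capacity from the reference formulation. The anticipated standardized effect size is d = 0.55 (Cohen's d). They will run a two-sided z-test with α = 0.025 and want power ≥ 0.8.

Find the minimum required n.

n = 32

Set Φ(δ − 2.241) = 0.8; then δ − 2.241 = Φ⁻¹(0.8) = 0.842, giving δ = 3.083.
(Ignoring the negligible lower-tail rejection probability gives the usual closed-form inversion.)
δ = d·√n ⇒ n = (δ/d)² = (3.083 / 0.55)² = 31.42.
Rounding up, n = 32.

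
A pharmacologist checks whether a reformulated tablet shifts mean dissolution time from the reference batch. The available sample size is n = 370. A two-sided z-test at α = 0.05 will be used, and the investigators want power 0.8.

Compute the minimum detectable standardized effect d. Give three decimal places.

Need Φ(δ − 1.960) = 0.8, so δ = 1.960 + 0.842 = 2.802.
(Lower-tail contribution to power is negligible for δ > 0.)
δ = d·√n ⇒ d = δ/√n = 2.802/√370 = 0.1456.

d ≈ 0.146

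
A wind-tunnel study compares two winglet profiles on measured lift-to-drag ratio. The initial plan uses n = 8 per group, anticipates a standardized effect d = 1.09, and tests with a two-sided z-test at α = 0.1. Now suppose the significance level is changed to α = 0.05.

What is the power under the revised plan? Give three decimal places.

δ = d·√(n/2) = 1.09 × √(8/2) = 2.1800 (unchanged). New critical value: z_{0.025} = 1.960.
Revised power = Φ(δ − 1.960) + Φ(−δ − 1.960) = Φ(0.220) + Φ(-4.140) = 0.5871 + 0.0000 = 0.5871.

Power ≈ 0.587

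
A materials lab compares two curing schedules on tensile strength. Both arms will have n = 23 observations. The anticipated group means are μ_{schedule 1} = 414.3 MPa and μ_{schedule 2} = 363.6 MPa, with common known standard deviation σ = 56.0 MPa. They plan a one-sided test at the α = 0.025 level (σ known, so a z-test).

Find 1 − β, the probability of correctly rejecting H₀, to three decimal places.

Standardized effect: d = |μ_{schedule 1} − μ_{schedule 2}| / σ = |414.3 − 363.6| / 56.0 = 0.9054
Noncentrality parameter: δ = d·√(n/2) = 0.9054 × √(23/2) = 3.0702
Critical value for a one-sided test at α = 0.025: z_α = 1.960.
Power = P(Z > 1.960 − δ) = Φ(1.110) = 0.8666.

Power ≈ 0.867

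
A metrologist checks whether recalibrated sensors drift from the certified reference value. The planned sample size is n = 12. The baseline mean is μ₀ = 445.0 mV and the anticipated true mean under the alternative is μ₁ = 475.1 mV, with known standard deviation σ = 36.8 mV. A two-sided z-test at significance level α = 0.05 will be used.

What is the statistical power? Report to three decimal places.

Standardized effect: d = |μ₁ − μ₀| / σ = |475.1 − 445.0| / 36.8 = 0.8179
Noncentrality parameter: δ = d·√n = 0.8179 × √12 = 2.8334
Two-sided α = 0.05 → critical value z_{0.025} = 1.960.
Power = Φ(δ − 1.960) + Φ(−δ − 1.960) = Φ(0.873) + Φ(-4.793) = 0.8088 + 0.0000 = 0.8088.

Power ≈ 0.809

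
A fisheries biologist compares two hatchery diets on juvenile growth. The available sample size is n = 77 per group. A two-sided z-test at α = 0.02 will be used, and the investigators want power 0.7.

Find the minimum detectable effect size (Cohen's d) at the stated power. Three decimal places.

Required noncentrality: δ = z_{0.01} + z_{0.30} = 2.326 + 0.524 = 2.851.
(The second rejection-region term Φ(−δ − z_{α/2}) is negligible and dropped.)
δ = d·√(n/2) ⇒ d = δ/√(n/2) = 2.851/√(77/2) = 0.4594.

d ≈ 0.459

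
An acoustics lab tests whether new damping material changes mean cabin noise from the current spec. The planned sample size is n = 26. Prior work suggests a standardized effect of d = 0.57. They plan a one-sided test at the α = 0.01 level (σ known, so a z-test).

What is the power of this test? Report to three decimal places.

Power ≈ 0.719

Noncentrality parameter: δ = d·√n = 0.57 × √26 = 2.9064
One-sided α = 0.01 → critical value z_{0.01} = 2.326.
Power = Φ(δ − 2.326) = Φ(0.580) = 0.7191.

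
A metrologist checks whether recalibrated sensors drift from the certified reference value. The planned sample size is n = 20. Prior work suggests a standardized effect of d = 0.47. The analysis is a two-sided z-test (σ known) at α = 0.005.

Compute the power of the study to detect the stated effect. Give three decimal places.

Noncentrality parameter: δ = d·√n = 0.47 × √20 = 2.1019
Critical value for a two-sided test at α = 0.005: z_{α/2} = 2.807.
Power = Φ(δ − 2.807) + Φ(−δ − 2.807) = Φ(-0.705) + Φ(-4.909) = 0.2404 + 0.0000 = 0.2404.

Power ≈ 0.240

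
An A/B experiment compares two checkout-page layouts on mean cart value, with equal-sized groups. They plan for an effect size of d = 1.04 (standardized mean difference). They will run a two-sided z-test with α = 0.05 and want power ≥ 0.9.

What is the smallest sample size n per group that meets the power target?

Set Φ(δ − 1.960) = 0.9; then δ − 1.960 = Φ⁻¹(0.9) = 1.282, giving δ = 3.242.
(For δ > 0 the lower-tail rejection region contributes negligibly to power, so the one-term inversion is standard.)
δ = d·√(n/2) ⇒ n = 2(δ/d)² = 2 × (3.242 / 1.04)² = 19.43.
Rounding up, n = 20 per group.

n = 20 per group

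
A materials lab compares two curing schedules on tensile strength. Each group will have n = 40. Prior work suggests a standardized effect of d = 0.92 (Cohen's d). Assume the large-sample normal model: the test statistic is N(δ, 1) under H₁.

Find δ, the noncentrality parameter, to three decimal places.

The noncentrality parameter scales effect size by the design's sample-size factor: δ = d·√(n/2) = 0.92 × √(40/2) = 4.1144

δ ≈ 4.114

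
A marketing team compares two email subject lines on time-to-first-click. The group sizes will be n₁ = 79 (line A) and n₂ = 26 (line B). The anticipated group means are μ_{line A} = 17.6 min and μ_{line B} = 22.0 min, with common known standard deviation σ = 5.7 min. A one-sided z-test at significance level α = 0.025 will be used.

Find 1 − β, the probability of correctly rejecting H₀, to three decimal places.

Standardized effect: d = |μ_{line A} − μ_{line B}| / σ = |17.6 − 22.0| / 5.7 = 0.7719
Noncentrality parameter: δ = d / √(1/n₁ + 1/n₂) = 0.7719 / √(1/79 + 1/26) = 3.4142
Critical value for a one-sided test at α = 0.025: z_α = 1.960.
Power = Φ(δ − 1.960) = Φ(1.454) = 0.9271.

Power ≈ 0.927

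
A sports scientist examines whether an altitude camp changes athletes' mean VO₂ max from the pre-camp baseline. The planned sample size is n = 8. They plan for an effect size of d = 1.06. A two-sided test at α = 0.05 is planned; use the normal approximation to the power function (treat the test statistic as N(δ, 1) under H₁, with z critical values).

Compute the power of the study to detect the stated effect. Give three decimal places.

Noncentrality parameter: δ = d·√n = 1.06 × √8 = 2.9981
Two-sided α = 0.05 → critical value z_{0.025} = 1.960.
Power = Φ(δ − 1.960) + Φ(−δ − 1.960) = Φ(1.038) + Φ(-4.958) = 0.8504 + 0.0000 = 0.8504.

Power ≈ 0.850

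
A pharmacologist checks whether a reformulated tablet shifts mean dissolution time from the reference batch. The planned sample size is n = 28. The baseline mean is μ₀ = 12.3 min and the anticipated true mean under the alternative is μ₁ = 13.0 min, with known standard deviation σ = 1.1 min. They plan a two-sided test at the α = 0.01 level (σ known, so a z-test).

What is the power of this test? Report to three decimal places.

Standardized effect: d = |μ₁ − μ₀| / σ = |13.0 − 12.3| / 1.1 = 0.6364
Noncentrality parameter: δ = d·√n = 0.6364 × √28 = 3.3673
Two-sided α = 0.01 → critical value z_{0.005} = 2.576.
Power = Φ(δ − 2.576) + Φ(−δ − 2.576) = Φ(0.791) + Φ(-5.943) = 0.7857 + 0.0000 = 0.7857.

Power ≈ 0.786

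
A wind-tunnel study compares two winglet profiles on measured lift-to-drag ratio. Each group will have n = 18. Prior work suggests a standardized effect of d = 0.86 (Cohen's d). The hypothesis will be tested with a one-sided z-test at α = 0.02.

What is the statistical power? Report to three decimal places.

Power ≈ 0.701

Noncentrality parameter: δ = d·√(n/2) = 0.86 × √(18/2) = 2.5800
Critical value for a one-sided test at α = 0.02: z_α = 2.054.
Power = Φ(δ − 2.054) = Φ(0.526) = 0.7006.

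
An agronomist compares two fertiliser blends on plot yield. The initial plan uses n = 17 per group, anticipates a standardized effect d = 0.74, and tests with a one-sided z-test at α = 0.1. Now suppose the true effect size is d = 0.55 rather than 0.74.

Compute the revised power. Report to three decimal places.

With d = 0.55: δ = d·√(n/2) = 0.55 × √(17/2) = 1.6035. Critical value z_{0.1} = 1.282.
Revised power = Φ(δ − 1.282) = Φ(0.322) = 0.6263.

Power ≈ 0.626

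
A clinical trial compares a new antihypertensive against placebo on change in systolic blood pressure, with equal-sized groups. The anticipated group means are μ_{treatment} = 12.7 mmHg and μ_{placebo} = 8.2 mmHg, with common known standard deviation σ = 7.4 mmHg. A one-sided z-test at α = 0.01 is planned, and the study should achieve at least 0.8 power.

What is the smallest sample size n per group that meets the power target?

Standardized effect: d = |μ_{treatment} − μ_{placebo}| / σ = |12.7 − 8.2| / 7.4 = 0.6081
For power 0.8 need Φ(δ − z_{0.01}) = 0.8, so δ = z_{0.01} + z_{0.20} = 2.326 + 0.842 = 3.168.
δ = d·√(n/2) ⇒ n = 2(δ/d)² = 2 × (3.168 / 0.6081)² = 54.28.
Rounding up, n = 55 per group.

n = 55 per group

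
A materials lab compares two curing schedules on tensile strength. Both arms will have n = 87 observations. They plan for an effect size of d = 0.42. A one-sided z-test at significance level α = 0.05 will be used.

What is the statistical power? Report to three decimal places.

Power ≈ 0.870

Noncentrality parameter: δ = d·√(n/2) = 0.42 × √(87/2) = 2.7701
One-sided α = 0.05 → critical value z_{0.05} = 1.645.
Power = P(Z > 1.645 − δ) = Φ(1.125) = 0.8698.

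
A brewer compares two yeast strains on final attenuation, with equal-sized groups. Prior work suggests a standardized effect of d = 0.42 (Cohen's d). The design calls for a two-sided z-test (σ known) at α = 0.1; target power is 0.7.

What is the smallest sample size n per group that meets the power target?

n = 54 per group

For power 0.7 need Φ(δ − z_{0.05}) = 0.7, so δ = z_{0.05} + z_{0.30} = 1.645 + 0.524 = 2.169.
(Ignoring the negligible lower-tail rejection probability gives the usual closed-form inversion.)
δ = d·√(n/2) ⇒ n = 2(δ/d)² = 2 × (2.169 / 0.42)² = 53.35.
Round up to the next whole unit.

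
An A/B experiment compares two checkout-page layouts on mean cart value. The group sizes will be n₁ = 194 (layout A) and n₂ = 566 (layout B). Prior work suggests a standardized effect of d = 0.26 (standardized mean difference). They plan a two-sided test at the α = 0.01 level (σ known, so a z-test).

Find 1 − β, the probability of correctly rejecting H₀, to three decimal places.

Power ≈ 0.709

Noncentrality parameter: δ = d / √(1/n₁ + 1/n₂) = 0.26 / √(1/194 + 1/566) = 3.1252
Two-sided α = 0.01 → critical value z_{0.005} = 2.576.
Power = Φ(δ − 2.576) + Φ(−δ − 2.576) = Φ(0.549) + Φ(-5.701) = 0.7086 + 0.0000 = 0.7086.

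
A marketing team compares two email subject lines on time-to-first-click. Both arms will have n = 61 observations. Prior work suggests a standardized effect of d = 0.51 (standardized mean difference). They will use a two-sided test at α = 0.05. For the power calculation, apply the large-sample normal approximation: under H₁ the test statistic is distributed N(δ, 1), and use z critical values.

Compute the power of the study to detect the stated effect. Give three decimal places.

Noncentrality parameter: δ = d·√(n/2) = 0.51 × √(61/2) = 2.8166
Critical value for a two-sided test at α = 0.05: z_{α/2} = 1.960.
Power = Φ(δ − 1.960) + Φ(−δ − 1.960) = Φ(0.857) + Φ(-4.777) = 0.8042 + 0.0000 = 0.8042.

Power ≈ 0.804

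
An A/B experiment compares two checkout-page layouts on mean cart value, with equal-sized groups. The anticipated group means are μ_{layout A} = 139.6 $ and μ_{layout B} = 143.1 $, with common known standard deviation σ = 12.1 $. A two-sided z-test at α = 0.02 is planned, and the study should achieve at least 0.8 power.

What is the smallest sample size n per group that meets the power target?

n = 240 per group

Standardized effect: d = |μ_{layout A} − μ_{layout B}| / σ = |139.6 − 143.1| / 12.1 = 0.2893
For power 0.8 need Φ(δ − z_{0.01}) = 0.8, so δ = z_{0.01} + z_{0.20} = 2.326 + 0.842 = 3.168.
(For δ > 0 the lower-tail rejection region contributes negligibly to power, so the one-term inversion is standard.)
δ = d·√(n/2) ⇒ n = 2(δ/d)² = 2 × (3.168 / 0.2893)² = 239.90.
Round up to the next whole unit.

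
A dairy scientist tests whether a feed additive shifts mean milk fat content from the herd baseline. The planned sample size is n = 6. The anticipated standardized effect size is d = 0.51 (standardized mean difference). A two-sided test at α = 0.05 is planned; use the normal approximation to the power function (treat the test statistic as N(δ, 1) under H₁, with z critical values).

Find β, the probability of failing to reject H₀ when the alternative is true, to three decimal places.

Noncentrality parameter: δ = d·√n = 0.51 × √6 = 1.2492
Two-sided α = 0.05 → critical value z_{0.025} = 1.960.
Power = Φ(δ − 1.960) + Φ(−δ − 1.960) = Φ(-0.711) + Φ(-3.209) = 0.2386 + 0.0007 = 0.2393.
Type II error: β = 1 − power = 1 − 0.2393 = 0.7607.

β ≈ 0.761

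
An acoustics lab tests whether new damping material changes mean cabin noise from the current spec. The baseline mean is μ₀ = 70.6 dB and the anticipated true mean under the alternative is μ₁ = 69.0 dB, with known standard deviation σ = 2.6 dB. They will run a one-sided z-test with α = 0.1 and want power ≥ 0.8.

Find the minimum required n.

n = 12

Standardized effect: d = |μ₁ − μ₀| / σ = |69.0 − 70.6| / 2.6 = 0.6154
Set Φ(δ − 1.282) = 0.8; then δ − 1.282 = Φ⁻¹(0.8) = 0.842, giving δ = 2.123.
δ = d·√n ⇒ n = (δ/d)² = (2.123 / 0.6154)² = 11.90.
Round up to the next whole unit.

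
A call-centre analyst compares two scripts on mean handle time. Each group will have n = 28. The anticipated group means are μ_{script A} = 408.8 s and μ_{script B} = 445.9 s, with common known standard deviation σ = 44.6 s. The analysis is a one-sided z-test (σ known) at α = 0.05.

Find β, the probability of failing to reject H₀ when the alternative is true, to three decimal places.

β ≈ 0.071

Standardized effect: d = |μ_{script A} − μ_{script B}| / σ = |408.8 − 445.9| / 44.6 = 0.8318
Noncentrality parameter: δ = d·√(n/2) = 0.8318 × √(28/2) = 3.1125
One-sided α = 0.05 → critical value z_{0.05} = 1.645.
Power = P(Z > 1.645 − δ) = Φ(1.468) = 0.9289.
Type II error: β = 1 − power = 1 − 0.9289 = 0.0711.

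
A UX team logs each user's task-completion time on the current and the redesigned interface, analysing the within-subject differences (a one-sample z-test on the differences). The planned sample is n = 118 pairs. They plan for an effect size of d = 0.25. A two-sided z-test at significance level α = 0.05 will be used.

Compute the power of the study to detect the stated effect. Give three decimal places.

Noncentrality parameter: δ = d·√n = 0.25 × √118 = 2.7157
Critical value for a two-sided test at α = 0.05: z_{α/2} = 1.960.
Power = Φ(δ − 1.960) + Φ(−δ − 1.960) = Φ(0.756) + Φ(-4.676) = 0.7751 + 0.0000 = 0.7751.

Power ≈ 0.775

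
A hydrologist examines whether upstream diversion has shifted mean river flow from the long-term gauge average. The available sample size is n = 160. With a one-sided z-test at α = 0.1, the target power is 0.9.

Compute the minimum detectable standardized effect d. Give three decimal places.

d ≈ 0.203

Need Φ(δ − 1.282) = 0.9, so δ = 1.282 + 1.282 = 2.563.
δ = d·√n ⇒ d = δ/√n = 2.563/√160 = 0.2026.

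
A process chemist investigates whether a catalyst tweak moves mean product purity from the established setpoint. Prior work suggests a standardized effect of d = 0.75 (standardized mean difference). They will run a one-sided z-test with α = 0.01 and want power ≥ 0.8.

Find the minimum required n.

n = 18

Set Φ(δ − 2.326) = 0.8; then δ − 2.326 = Φ⁻¹(0.8) = 0.842, giving δ = 3.168.
δ = d·√n ⇒ n = (δ/d)² = (3.168 / 0.75)² = 17.84.
Round up to the next whole unit.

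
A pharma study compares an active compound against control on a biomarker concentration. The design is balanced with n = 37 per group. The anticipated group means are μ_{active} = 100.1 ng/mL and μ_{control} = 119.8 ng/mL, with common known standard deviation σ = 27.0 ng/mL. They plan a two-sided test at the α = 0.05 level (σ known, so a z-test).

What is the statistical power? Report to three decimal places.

Power ≈ 0.881

Standardized effect: d = |μ_{active} − μ_{control}| / σ = |100.1 − 119.8| / 27.0 = 0.7296
Noncentrality parameter: δ = d·√(n/2) = 0.7296 × √(37/2) = 3.1383
Two-sided α = 0.05 → critical value z_{0.025} = 1.960.
Power = Φ(δ − 1.960) + Φ(−δ − 1.960) = Φ(1.178) + Φ(-5.098) = 0.8807 + 0.0000 = 0.8807.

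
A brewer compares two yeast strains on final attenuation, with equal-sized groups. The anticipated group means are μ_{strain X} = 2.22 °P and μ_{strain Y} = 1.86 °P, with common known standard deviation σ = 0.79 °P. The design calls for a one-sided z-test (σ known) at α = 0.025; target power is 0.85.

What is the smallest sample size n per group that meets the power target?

n = 87 per group

Standardized effect: d = |μ_{strain X} − μ_{strain Y}| / σ = |2.22 − 1.86| / 0.79 = 0.4557
For power 0.85 need Φ(δ − z_{0.025}) = 0.85, so δ = z_{0.025} + z_{0.15} = 1.960 + 1.036 = 2.996.
δ = d·√(n/2) ⇒ n = 2(δ/d)² = 2 × (2.996 / 0.4557)² = 86.47.
Rounding up, n = 87 per group.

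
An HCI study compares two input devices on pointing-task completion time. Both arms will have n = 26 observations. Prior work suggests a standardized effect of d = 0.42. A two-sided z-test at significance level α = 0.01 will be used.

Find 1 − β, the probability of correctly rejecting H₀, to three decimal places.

Noncentrality parameter: δ = d·√(n/2) = 0.42 × √(26/2) = 1.5143
Critical value for a two-sided test at α = 0.01: z_{α/2} = 2.576.
Power = Φ(δ − 2.576) + Φ(−δ − 2.576) = Φ(-1.061) + Φ(-4.090) = 0.1442 + 0.0000 = 0.1443.

Power ≈ 0.144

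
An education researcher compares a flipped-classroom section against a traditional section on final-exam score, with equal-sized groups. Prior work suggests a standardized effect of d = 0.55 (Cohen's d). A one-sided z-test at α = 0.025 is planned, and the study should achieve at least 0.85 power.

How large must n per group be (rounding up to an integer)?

n = 60 per group

Set Φ(δ − 1.960) = 0.85; then δ − 1.960 = Φ⁻¹(0.85) = 1.036, giving δ = 2.996.
δ = d·√(n/2) ⇒ n = 2(δ/d)² = 2 × (2.996 / 0.55)² = 59.36.
Round up to the next whole unit.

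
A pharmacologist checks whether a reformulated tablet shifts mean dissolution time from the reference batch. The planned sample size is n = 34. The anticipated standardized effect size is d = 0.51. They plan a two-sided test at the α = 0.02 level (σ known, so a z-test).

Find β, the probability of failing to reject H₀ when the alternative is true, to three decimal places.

β ≈ 0.259

Noncentrality parameter: δ = d·√n = 0.51 × √34 = 2.9738
Two-sided α = 0.02 → critical value z_{0.01} = 2.326.
Power = Φ(δ − 2.326) + Φ(−δ − 2.326) = Φ(0.647) + Φ(-5.300) = 0.7413 + 0.0000 = 0.7413.
Type II error: β = 1 − power = 1 − 0.7413 = 0.2587.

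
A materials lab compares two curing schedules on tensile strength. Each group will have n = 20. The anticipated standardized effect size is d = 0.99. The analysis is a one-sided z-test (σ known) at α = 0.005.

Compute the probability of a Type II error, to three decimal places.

β ≈ 0.290

Noncentrality parameter: δ = d·√(n/2) = 0.99 × √(20/2) = 3.1307
One-sided α = 0.005 → critical value z_{0.005} = 2.576.
Power = P(Z > 2.576 − δ) = Φ(0.555) = 0.7105.
Type II error: β = 1 − power = 1 − 0.7105 = 0.2895.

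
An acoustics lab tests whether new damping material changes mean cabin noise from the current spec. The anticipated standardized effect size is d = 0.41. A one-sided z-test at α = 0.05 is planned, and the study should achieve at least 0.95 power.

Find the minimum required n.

Set Φ(δ − 1.645) = 0.95; then δ − 1.645 = Φ⁻¹(0.95) = 1.645, giving δ = 3.290.
δ = d·√n ⇒ n = (δ/d)² = (3.290 / 0.41)² = 64.38.
Round up to the next whole unit.

n = 65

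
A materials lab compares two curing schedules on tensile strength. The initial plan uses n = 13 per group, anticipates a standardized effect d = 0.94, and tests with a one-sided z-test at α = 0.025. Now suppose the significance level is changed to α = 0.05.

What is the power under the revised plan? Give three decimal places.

Power ≈ 0.774

δ = d·√(n/2) = 0.94 × √(13/2) = 2.3965 (unchanged). New critical value: z_{0.05} = 1.645.
Revised power = P(Z > 1.645 − δ) = Φ(0.752) = 0.7739.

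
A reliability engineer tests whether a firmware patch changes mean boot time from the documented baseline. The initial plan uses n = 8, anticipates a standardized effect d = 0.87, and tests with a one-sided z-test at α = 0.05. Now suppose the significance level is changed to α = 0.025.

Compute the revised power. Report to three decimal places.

Power ≈ 0.692

δ = d·√n = 0.87 × √8 = 2.4607 (unchanged). New critical value: z_{0.025} = 1.960.
Revised power = P(Z > 1.960 − δ) = Φ(0.501) = 0.6917.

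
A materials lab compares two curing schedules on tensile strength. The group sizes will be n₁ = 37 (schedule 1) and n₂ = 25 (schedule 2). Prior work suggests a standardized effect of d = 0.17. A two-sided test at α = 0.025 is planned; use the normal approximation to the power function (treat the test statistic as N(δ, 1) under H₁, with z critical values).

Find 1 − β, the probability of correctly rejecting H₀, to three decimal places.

Power ≈ 0.058

Noncentrality parameter: δ = d / √(1/n₁ + 1/n₂) = 0.17 / √(1/37 + 1/25) = 0.6566
Critical value for a two-sided test at α = 0.025: z_{α/2} = 2.241.
Power = Φ(δ − 2.241) + Φ(−δ − 2.241) = Φ(-1.585) + Φ(-2.898) = 0.0565 + 0.0019 = 0.0584.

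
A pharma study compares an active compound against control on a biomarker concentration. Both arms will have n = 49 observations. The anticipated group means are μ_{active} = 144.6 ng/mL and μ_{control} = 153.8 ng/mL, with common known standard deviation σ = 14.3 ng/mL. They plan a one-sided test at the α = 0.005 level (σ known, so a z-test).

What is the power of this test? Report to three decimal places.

Standardized effect: d = |μ_{active} − μ_{control}| / σ = |144.6 − 153.8| / 14.3 = 0.6434
Noncentrality parameter: λ = d·√(n/2) = 0.6434 × √(49/2) = 3.1845
One-sided α = 0.005 → critical value z_{0.005} = 2.576.
Power = Φ(λ − 2.576) = Φ(0.609) = 0.7286.

Power ≈ 0.729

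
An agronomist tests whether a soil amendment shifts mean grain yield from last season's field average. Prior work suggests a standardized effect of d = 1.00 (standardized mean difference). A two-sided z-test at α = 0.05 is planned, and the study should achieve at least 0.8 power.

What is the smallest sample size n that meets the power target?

n = 8

Set Φ(δ − 1.960) = 0.8; then δ − 1.960 = Φ⁻¹(0.8) = 0.842, giving δ = 2.802.
(The Φ(−δ − z_{α/2}) term is vanishingly small for δ > 0 and is dropped in the standard sample-size formula.)
δ = d·√n ⇒ n = (δ/d)² = (2.802 / 1.00)² = 7.85.
Rounding up, n = 8.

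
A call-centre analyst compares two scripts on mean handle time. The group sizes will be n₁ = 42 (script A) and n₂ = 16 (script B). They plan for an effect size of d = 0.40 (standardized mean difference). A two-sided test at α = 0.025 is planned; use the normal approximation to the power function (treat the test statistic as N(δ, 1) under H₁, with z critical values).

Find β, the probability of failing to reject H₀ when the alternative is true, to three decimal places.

Noncentrality parameter: δ = d / √(1/n₁ + 1/n₂) = 0.40 / √(1/42 + 1/16) = 1.3615
Two-sided α = 0.025 → critical value z_{0.0125} = 2.241.
Power = Φ(δ − 2.241) + Φ(−δ − 2.241) = Φ(-0.880) + Φ(-3.603) = 0.1895 + 0.0002 = 0.1896.
Type II error: β = 1 − power = 1 − 0.1896 = 0.8104.

β ≈ 0.810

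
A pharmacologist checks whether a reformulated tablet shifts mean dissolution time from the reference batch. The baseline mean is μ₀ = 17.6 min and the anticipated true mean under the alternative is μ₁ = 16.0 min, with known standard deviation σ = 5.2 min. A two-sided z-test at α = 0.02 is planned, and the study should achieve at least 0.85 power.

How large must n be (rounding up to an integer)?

n = 120

Standardized effect: d = |μ₁ − μ₀| / σ = |16.0 − 17.6| / 5.2 = 0.3077
Set Φ(δ − 2.326) = 0.85; then δ − 2.326 = Φ⁻¹(0.85) = 1.036, giving δ = 3.363.
(Ignoring the negligible lower-tail rejection probability gives the usual closed-form inversion.)
δ = d·√n ⇒ n = (δ/d)² = (3.363 / 0.3077)² = 119.44.
Rounding up, n = 120.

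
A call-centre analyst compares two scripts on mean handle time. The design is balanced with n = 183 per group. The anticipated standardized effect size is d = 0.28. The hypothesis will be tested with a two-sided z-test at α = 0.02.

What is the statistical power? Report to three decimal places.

Power ≈ 0.638

Noncentrality parameter: δ = d·√(n/2) = 0.28 × √(183/2) = 2.6784
Two-sided α = 0.02 → critical value z_{0.01} = 2.326.
Power = Φ(δ − 2.326) + Φ(−δ − 2.326) = Φ(0.352) + Φ(-5.005) = 0.6376 + 0.0000 = 0.6376.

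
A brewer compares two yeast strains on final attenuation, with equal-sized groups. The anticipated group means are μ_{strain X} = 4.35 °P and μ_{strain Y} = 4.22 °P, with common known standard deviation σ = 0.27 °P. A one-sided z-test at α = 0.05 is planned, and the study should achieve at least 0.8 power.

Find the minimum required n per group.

Standardized effect: d = |μ_{strain X} − μ_{strain Y}| / σ = |4.35 − 4.22| / 0.27 = 0.4815
Set Φ(δ − 1.645) = 0.8; then δ − 1.645 = Φ⁻¹(0.8) = 0.842, giving δ = 2.486.
δ = d·√(n/2) ⇒ n = 2(δ/d)² = 2 × (2.486 / 0.4815)² = 53.34.
Round up to the next whole unit.

n = 54 per group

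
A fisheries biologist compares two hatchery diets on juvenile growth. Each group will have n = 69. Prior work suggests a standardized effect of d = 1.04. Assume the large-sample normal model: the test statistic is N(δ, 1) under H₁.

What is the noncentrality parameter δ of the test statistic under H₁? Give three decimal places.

δ ≈ 6.109

δ = d·√(n/2) = 1.04 × √(69/2) = 6.1086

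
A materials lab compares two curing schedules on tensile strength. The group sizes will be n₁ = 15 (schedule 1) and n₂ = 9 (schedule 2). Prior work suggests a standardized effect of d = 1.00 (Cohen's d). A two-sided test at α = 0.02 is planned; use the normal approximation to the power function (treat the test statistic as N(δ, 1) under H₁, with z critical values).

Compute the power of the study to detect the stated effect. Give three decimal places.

Power ≈ 0.518

Noncentrality parameter: δ = d / √(1/n₁ + 1/n₂) = 1.00 / √(1/15 + 1/9) = 2.3717
Two-sided α = 0.02 → critical value z_{0.01} = 2.326.
Power = Φ(δ − 2.326) + Φ(−δ − 2.326) = Φ(0.045) + Φ(-4.698) = 0.5181 + 0.0000 = 0.5181.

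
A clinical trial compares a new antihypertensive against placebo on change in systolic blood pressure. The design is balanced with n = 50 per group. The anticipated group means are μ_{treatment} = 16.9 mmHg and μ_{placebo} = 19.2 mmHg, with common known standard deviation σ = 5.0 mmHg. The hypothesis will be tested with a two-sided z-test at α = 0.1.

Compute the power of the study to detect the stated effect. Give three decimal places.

Standardized effect: d = |μ_{treatment} − μ_{placebo}| / σ = |16.9 − 19.2| / 5.0 = 0.4600
Noncentrality parameter: δ = d·√(n/2) = 0.4600 × √(50/2) = 2.3000
Critical value for a two-sided test at α = 0.1: z_{α/2} = 1.645.
Power = Φ(δ − 1.645) + Φ(−δ − 1.645) = Φ(0.655) + Φ(-3.945) = 0.7438 + 0.0000 = 0.7439.

Power ≈ 0.744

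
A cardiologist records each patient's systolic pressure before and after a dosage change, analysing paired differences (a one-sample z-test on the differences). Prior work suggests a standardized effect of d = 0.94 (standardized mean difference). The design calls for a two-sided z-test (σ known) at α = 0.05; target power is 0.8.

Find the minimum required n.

Set Φ(δ − 1.960) = 0.8; then δ − 1.960 = Φ⁻¹(0.8) = 0.842, giving δ = 2.802.
(The Φ(−δ − z_{α/2}) term is vanishingly small for δ > 0 and is dropped in the standard sample-size formula.)
δ = d·√n ⇒ n = (δ/d)² = (2.802 / 0.94)² = 8.88.
Rounding up, n = 9.

n = 9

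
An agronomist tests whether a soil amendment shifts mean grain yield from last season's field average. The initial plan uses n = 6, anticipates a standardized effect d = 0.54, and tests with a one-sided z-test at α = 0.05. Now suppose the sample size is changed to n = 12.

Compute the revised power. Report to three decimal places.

Power ≈ 0.589

With n = 12: δ = d·√n = 0.54 × √12 = 1.8706. Critical value z_{0.05} = 1.645.
Revised power = Φ(δ − 1.645) = Φ(0.226) = 0.5893.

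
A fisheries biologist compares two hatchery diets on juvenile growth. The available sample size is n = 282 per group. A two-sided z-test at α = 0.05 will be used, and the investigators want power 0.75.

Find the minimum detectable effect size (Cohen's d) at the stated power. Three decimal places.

Required noncentrality: δ = z_{0.025} + z_{0.25} = 1.960 + 0.674 = 2.634.
(The second rejection-region term Φ(−δ − z_{α/2}) is negligible and dropped.)
δ = d·√(n/2) ⇒ d = δ/√(n/2) = 2.634/√(282/2) = 0.2219.

d ≈ 0.222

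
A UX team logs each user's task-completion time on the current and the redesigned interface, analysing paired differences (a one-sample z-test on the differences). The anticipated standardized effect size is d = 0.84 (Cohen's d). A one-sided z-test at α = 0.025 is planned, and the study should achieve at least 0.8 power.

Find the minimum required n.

n = 12

For power 0.8 need Φ(δ − z_{0.025}) = 0.8, so δ = z_{0.025} + z_{0.20} = 1.960 + 0.842 = 2.802.
δ = d·√n ⇒ n = (δ/d)² = (2.802 / 0.84)² = 11.12.
Round up to the next whole unit.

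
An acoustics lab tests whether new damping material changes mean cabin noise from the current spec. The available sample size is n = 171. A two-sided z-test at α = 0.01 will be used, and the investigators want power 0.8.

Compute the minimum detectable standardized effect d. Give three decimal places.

Need Φ(δ − 2.576) = 0.8, so δ = 2.576 + 0.842 = 3.417.
(The second rejection-region term Φ(−δ − z_{α/2}) is negligible and dropped.)
δ = d·√n ⇒ d = δ/√n = 3.417/√171 = 0.2613.

d ≈ 0.261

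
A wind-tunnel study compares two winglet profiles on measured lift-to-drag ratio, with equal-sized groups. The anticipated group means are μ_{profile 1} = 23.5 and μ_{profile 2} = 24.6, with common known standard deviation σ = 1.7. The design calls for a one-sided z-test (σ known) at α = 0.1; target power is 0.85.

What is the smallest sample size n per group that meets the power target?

Standardized effect: d = |μ_{profile 1} − μ_{profile 2}| / σ = |23.5 − 24.6| / 1.7 = 0.6471
Set Φ(δ − 1.282) = 0.85; then δ − 1.282 = Φ⁻¹(0.85) = 1.036, giving δ = 2.318.
δ = d·√(n/2) ⇒ n = 2(δ/d)² = 2 × (2.318 / 0.6471)² = 25.67.
Rounding up, n = 26 per group.

n = 26 per group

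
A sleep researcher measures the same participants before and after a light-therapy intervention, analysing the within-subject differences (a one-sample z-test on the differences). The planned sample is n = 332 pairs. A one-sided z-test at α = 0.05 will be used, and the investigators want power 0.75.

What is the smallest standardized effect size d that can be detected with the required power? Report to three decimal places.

d ≈ 0.127

Need Φ(δ − 1.645) = 0.75, so δ = 1.645 + 0.674 = 2.319.
δ = d·√n ⇒ d = δ/√n = 2.319/√332 = 0.1273.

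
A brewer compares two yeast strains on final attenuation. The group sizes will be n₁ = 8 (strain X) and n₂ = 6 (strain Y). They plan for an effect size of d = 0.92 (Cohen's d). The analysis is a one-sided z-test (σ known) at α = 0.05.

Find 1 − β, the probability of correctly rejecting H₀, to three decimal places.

Power ≈ 0.523

Noncentrality parameter: δ = d / √(1/n₁ + 1/n₂) = 0.92 / √(1/8 + 1/6) = 1.7035
Critical value for a one-sided test at α = 0.05: z_α = 1.645.
Power = Φ(δ − 1.645) = Φ(0.059) = 0.5234.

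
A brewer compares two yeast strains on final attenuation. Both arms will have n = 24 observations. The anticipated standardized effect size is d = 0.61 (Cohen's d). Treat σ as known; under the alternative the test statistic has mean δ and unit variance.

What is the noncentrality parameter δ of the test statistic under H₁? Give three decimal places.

δ ≈ 2.113

The noncentrality parameter scales effect size by the design's sample-size factor: δ = d·√(n/2) = 0.61 × √(24/2) = 2.1131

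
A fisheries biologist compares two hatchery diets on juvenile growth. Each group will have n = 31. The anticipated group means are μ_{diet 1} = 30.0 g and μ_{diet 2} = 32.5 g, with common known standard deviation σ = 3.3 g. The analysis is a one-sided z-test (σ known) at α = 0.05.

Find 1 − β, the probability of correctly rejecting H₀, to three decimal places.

Standardized effect: d = |μ_{diet 1} − μ_{diet 2}| / σ = |30.0 − 32.5| / 3.3 = 0.7576
Noncentrality parameter: λ = d·√(n/2) = 0.7576 × √(31/2) = 2.9826
Critical value for a one-sided test at α = 0.05: z_α = 1.645.
Power = P(Z > 1.645 − λ) = Φ(1.338) = 0.9095.

Power ≈ 0.910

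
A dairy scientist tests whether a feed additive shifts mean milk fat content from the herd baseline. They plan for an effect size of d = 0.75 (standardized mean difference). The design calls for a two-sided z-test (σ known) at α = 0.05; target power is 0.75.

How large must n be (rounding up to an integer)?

n = 13

Set Φ(δ − 1.960) = 0.75; then δ − 1.960 = Φ⁻¹(0.75) = 0.674, giving δ = 2.634.
(Ignoring the negligible lower-tail rejection probability gives the usual closed-form inversion.)
δ = d·√n ⇒ n = (δ/d)² = (2.634 / 0.75)² = 12.34.
Rounding up, n = 13.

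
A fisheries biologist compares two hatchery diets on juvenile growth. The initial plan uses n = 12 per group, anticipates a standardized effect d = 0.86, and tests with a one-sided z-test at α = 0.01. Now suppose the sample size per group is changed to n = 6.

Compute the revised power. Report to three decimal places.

Power ≈ 0.201

With n = 6 per group: δ = d·√(n/2) = 0.86 × √(6/2) = 1.4896. Critical value z_{0.01} = 2.326.
Revised power = P(Z > 2.326 − δ) = Φ(-0.837) = 0.2014.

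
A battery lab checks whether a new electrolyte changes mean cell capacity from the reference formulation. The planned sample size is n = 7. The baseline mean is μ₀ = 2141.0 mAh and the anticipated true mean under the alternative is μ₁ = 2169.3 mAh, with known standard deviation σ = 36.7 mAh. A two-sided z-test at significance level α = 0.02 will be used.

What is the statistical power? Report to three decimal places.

Power ≈ 0.387

Standardized effect: d = |μ₁ − μ₀| / σ = |2169.3 − 2141.0| / 36.7 = 0.7711
Noncentrality parameter: δ = d·√n = 0.7711 × √7 = 2.0402
Two-sided α = 0.02 → critical value z_{0.01} = 2.326.
Power = Φ(δ − 2.326) + Φ(−δ − 2.326) = Φ(-0.286) + Φ(-4.367) = 0.3874 + 0.0000 = 0.3874.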